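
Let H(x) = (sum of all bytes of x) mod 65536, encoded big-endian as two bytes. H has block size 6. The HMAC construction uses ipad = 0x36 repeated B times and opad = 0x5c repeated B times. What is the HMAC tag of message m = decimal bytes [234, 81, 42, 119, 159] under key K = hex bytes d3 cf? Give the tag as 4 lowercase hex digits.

02c8

Key hex bytes d3 cf is 2 bytes ≤ B = 6; zero-pad to 6 bytes: K' = d3 cf 00 00 00 00.
K' ⊕ ipad = e5 f9 36 36 36 36.  K' ⊕ opad = 8f 93 5c 5c 5c 5c.
Inner input = (K'⊕ipad) ∥ m = e5 f9 36 36 36 36 ∥ ea 51 2a 77 9f.
Inner hash: sum = 229+249+54+54+54+54+234+81+42+119+159 = 1329 → 05 31.
Outer input = (K'⊕opad) ∥ inner = 8f 93 5c 5c 5c 5c ∥ 05 31.
Outer hash (tag): sum = 143+147+92+92+92+92+5+49 = 712 → 02 c8.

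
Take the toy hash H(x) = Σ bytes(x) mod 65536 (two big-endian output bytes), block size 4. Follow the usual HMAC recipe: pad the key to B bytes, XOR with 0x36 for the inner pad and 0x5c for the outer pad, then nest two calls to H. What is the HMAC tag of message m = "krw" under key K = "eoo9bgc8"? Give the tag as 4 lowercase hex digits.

029e

Key "eoo9bgc8" = 65 6f 6f 39 62 67 63 38 is 8 bytes > B = 4, so hash it first: H(key) = 02 e0, then zero-pad to 4 bytes: K' = 02 e0 00 00.
K' ⊕ ipad = 34 d6 36 36.  K' ⊕ opad = 5e bc 5c 5c.
Inner input = (K'⊕ipad) ∥ m = 34 d6 36 36 ∥ 6b 72 77.
Inner hash: sum = 52+214+54+54+107+114+119 = 714 → 02 ca.
Outer input = (K'⊕opad) ∥ inner = 5e bc 5c 5c ∥ 02 ca.
Outer hash (tag): sum = 94+188+92+92+2+202 = 670 → 02 9e.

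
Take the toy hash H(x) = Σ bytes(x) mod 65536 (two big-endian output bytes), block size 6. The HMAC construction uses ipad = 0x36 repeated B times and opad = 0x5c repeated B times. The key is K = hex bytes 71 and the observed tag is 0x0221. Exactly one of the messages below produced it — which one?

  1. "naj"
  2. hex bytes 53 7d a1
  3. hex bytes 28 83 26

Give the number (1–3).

Key hex bytes 71 is 1 byte ≤ B = 6; zero-pad to 6 bytes: K' = 71 00 00 00 00 00.
K' ⊕ ipad = 47 36 36 36 36 36; K' ⊕ opad = 2d 5c 5c 5c 5c 5c.
m1: inner = H(47 36 36 36 36 36 6e 61 6a) = 02 8e; tag = H(2d 5c 5c 5c 5c 5c 02 8e) = 0289
m2: inner = H(47 36 36 36 36 36 53 7d a1) = 02 c6; tag = H(2d 5c 5c 5c 5c 5c 02 c6) = 02c1
m3: inner = H(47 36 36 36 36 36 28 83 26) = 02 26; tag = H(2d 5c 5c 5c 5c 5c 02 26) = 0221 ← matches

3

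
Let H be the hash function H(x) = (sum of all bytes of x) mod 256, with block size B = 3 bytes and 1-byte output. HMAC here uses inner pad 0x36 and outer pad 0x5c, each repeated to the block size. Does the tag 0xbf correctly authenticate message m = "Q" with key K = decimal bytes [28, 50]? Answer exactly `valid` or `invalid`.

valid

Key decimal bytes [28, 50] = 1c 32 is 2 bytes ≤ B = 3; zero-pad to 3 bytes: K' = 1c 32 00.
K' ⊕ ipad = 2a 04 36; K' ⊕ opad = 40 6e 5c.
Inner hash: sum = 42+4+54+81 = 181 → b5.
Outer hash (recomputed tag): sum = 64+110+92+181 = 447; mod 256 = 191 → bf.
Recomputed tag = bf; claimed = bf → match.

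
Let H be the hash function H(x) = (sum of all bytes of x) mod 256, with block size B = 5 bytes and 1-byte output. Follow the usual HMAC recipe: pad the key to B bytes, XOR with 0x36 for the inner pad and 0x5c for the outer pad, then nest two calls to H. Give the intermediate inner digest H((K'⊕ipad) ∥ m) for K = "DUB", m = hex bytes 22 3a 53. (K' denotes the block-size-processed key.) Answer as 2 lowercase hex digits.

Key "DUB" = 44 55 42 is 3 bytes ≤ B = 5; zero-pad to 5 bytes: K' = 44 55 42 00 00.
K' ⊕ ipad = 72 63 74 36 36.
Inner input = 72 63 74 36 36 ∥ 22 3a 53.
Inner hash: sum = 114+99+116+54+54+34+58+83 = 612; mod 256 = 100 → 64.

64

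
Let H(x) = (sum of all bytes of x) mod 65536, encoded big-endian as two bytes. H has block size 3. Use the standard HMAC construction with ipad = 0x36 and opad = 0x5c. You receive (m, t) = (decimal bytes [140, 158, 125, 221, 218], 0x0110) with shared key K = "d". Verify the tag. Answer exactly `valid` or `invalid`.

valid

Key "d" = 64 is 1 byte ≤ B = 3; zero-pad to 3 bytes: K' = 64 00 00.
K' ⊕ ipad = 52 36 36; K' ⊕ opad = 38 5c 5c.
Inner hash: sum = 82+54+54+140+158+125+221+218 = 1052 → 04 1c.
Outer hash (recomputed tag): sum = 56+92+92+4+28 = 272 → 01 10.
Recomputed tag = 0110; claimed = 0110 → match.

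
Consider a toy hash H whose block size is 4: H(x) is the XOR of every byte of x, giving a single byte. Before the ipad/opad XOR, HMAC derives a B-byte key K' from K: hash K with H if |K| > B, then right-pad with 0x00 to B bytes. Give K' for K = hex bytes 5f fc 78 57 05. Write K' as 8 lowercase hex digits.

|K| = 5 > B = 4, so first hash the key.
H(K): XOR 5f⊕fc⊕78⊕57⊕05 = 89.
Zero-pad H(K) = 89 to 4 bytes: K' = 89 00 00 00.

89000000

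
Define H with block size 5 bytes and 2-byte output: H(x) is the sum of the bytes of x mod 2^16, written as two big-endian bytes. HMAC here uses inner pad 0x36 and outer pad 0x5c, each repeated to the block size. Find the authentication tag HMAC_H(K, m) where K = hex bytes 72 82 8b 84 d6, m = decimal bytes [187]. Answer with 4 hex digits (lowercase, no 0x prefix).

034b

Key hex bytes 72 82 8b 84 d6 is exactly B = 5 bytes: K' = 72 82 8b 84 d6.
K' ⊕ ipad = 44 b4 bd b2 e0.  K' ⊕ opad = 2e de d7 d8 8a.
Inner input = (K'⊕ipad) ∥ m = 44 b4 bd b2 e0 ∥ bb.
Inner hash: sum = 68+180+189+178+224+187 = 1026 → 04 02.
Outer input = (K'⊕opad) ∥ inner = 2e de d7 d8 8a ∥ 04 02.
Outer hash (tag): sum = 46+222+215+216+138+4+2 = 843 → 03 4b.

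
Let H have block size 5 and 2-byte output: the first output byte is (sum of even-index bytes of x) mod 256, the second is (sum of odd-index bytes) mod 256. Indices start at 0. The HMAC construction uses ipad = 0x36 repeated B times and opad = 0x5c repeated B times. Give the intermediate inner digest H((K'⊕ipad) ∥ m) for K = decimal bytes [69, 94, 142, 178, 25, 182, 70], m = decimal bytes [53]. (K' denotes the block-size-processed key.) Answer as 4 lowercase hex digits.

Key decimal bytes [69, 94, 142, 178, 25, 182, 70] = 45 5e 8e b2 19 b6 46 is 7 bytes > B = 5, so hash it first: H(key) = 32 c6, then zero-pad to 5 bytes: K' = 32 c6 00 00 00.
K' ⊕ ipad = 04 f0 36 36 36.
Inner input = 04 f0 36 36 36 ∥ 35.
Inner hash: even-index sum = 112 mod 256 = 112; odd-index sum = 347 mod 256 = 91 → 70 5b.

705b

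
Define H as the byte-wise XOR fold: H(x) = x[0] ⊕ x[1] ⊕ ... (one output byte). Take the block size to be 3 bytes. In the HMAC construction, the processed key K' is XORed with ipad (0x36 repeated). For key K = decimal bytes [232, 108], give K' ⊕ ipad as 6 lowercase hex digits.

Key decimal bytes [232, 108] = e8 6c is 2 bytes ≤ B = 3; zero-pad to 3 bytes: K' = e8 6c 00.
XOR each byte with 0x36: e8⊕36=de, 6c⊕36=5a, 00⊕36=36.

de5a36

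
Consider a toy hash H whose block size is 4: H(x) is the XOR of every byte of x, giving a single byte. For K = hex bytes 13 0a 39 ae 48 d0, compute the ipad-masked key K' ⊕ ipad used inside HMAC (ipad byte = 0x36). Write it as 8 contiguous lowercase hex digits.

20363636

Key hex bytes 13 0a 39 ae 48 d0 is 6 bytes > B = 4, so hash it first: H(key) = 16, then zero-pad to 4 bytes: K' = 16 00 00 00.
XOR each byte with 0x36: 16⊕36=20, 00⊕36=36, 00⊕36=36, 00⊕36=36.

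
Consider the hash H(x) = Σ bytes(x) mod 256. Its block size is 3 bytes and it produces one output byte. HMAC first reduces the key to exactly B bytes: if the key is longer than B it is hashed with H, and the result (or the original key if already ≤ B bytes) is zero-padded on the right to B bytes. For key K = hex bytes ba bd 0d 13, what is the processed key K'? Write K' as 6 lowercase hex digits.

970000

|K| = 4 > B = 3, so first hash the key.
H(K): sum = 186+189+13+19 = 407; mod 256 = 151 → 97.
Zero-pad H(K) = 97 to 3 bytes: K' = 97 00 00.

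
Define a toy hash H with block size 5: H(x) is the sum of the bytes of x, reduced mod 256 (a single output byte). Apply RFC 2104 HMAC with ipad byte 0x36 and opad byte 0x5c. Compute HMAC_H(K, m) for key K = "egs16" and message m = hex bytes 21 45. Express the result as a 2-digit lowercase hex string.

Key "egs16" = 65 67 73 31 36 is exactly B = 5 bytes: K' = 65 67 73 31 36.
K' ⊕ ipad = 53 51 45 07 00.  K' ⊕ opad = 39 3b 2f 6d 6a.
Inner input = (K'⊕ipad) ∥ m = 53 51 45 07 00 ∥ 21 45.
Inner hash: sum = 83+81+69+7+0+33+69 = 342; mod 256 = 86 → 56.
Outer input = (K'⊕opad) ∥ inner = 39 3b 2f 6d 6a ∥ 56.
Outer hash (tag): sum = 57+59+47+109+106+86 = 464; mod 256 = 208 → d0.

d0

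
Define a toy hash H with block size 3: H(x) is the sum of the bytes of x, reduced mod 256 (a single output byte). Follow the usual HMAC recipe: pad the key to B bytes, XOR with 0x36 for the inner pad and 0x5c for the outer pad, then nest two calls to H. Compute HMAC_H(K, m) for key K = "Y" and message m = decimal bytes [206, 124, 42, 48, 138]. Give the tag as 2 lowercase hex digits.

Key "Y" = 59 is 1 byte ≤ B = 3; zero-pad to 3 bytes: K' = 59 00 00.
K' ⊕ ipad = 6f 36 36.  K' ⊕ opad = 05 5c 5c.
Inner input = (K'⊕ipad) ∥ m = 6f 36 36 ∥ ce 7c 2a 30 8a.
Inner hash: sum = 111+54+54+206+124+42+48+138 = 777; mod 256 = 9 → 09.
Outer input = (K'⊕opad) ∥ inner = 05 5c 5c ∥ 09.
Outer hash (tag): sum = 5+92+92+9 = 198 → c6.

c6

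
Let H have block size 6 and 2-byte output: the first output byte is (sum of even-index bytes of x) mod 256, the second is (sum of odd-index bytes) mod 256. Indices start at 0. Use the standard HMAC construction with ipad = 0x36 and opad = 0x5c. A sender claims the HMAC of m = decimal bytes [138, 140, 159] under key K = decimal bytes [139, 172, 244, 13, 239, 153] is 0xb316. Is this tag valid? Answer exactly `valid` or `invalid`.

valid

Key decimal bytes [139, 172, 244, 13, 239, 153] = 8b ac f4 0d ef 99 is exactly B = 6 bytes: K' = 8b ac f4 0d ef 99.
K' ⊕ ipad = bd 9a c2 3b d9 af; K' ⊕ opad = d7 f0 a8 51 b3 c5.
Inner hash: even-index sum = 897 mod 256 = 129; odd-index sum = 528 mod 256 = 16 → 81 10.
Outer hash (recomputed tag): even-index sum = 691 mod 256 = 179; odd-index sum = 534 mod 256 = 22 → b3 16.
Recomputed tag = b316; claimed = b316 → match.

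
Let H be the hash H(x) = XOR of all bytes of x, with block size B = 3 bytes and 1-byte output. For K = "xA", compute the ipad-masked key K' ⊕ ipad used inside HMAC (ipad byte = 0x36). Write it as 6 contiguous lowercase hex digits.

Key "xA" = 78 41 is 2 bytes ≤ B = 3; zero-pad to 3 bytes: K' = 78 41 00.
XOR each byte with 0x36: 78⊕36=4e, 41⊕36=77, 00⊕36=36.

4e7736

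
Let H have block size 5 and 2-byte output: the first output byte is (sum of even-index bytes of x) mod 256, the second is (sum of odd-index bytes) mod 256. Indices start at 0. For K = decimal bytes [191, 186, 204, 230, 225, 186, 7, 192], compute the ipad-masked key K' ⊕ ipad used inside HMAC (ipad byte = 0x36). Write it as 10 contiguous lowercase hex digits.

452c363636

Key decimal bytes [191, 186, 204, 230, 225, 186, 7, 192] = bf ba cc e6 e1 ba 07 c0 is 8 bytes > B = 5, so hash it first: H(key) = 73 1a, then zero-pad to 5 bytes: K' = 73 1a 00 00 00.
XOR each byte with 0x36: 73⊕36=45, 1a⊕36=2c, 00⊕36=36, 00⊕36=36, 00⊕36=36.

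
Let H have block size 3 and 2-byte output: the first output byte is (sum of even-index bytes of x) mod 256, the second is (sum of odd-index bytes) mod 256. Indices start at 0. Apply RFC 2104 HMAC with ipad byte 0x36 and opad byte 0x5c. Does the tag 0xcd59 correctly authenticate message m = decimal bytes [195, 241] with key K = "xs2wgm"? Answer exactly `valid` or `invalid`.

Key "xs2wgm" = 78 73 32 77 67 6d is 6 bytes > B = 3, so hash it first: H(key) = 11 57, then zero-pad to 3 bytes: K' = 11 57 00.
K' ⊕ ipad = 27 61 36; K' ⊕ opad = 4d 0b 5c.
Inner hash: even-index sum = 334 mod 256 = 78; odd-index sum = 292 mod 256 = 36 → 4e 24.
Outer hash (recomputed tag): even-index sum = 205 mod 256 = 205; odd-index sum = 89 mod 256 = 89 → cd 59.
Recomputed tag = cd59; claimed = cd59 → match.

valid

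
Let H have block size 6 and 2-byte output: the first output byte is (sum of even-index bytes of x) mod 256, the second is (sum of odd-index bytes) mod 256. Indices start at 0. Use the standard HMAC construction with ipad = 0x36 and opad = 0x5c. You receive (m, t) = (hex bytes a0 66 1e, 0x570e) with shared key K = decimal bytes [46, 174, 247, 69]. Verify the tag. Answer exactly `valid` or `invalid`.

invalid

Key decimal bytes [46, 174, 247, 69] = 2e ae f7 45 is 4 bytes ≤ B = 6; zero-pad to 6 bytes: K' = 2e ae f7 45 00 00.
K' ⊕ ipad = 18 98 c1 73 36 36; K' ⊕ opad = 72 f2 ab 19 5c 5c.
Inner hash: even-index sum = 461 mod 256 = 205; odd-index sum = 423 mod 256 = 167 → cd a7.
Outer hash (recomputed tag): even-index sum = 582 mod 256 = 70; odd-index sum = 526 mod 256 = 14 → 46 0e.
Recomputed tag = 460e; claimed = 570e → mismatch.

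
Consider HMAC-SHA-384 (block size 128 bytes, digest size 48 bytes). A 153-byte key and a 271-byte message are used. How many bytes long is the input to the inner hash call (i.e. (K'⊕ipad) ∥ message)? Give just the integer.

399

Key is 153 > 128 bytes, so it is hashed to 48 bytes then zero-padded to 128: |K'| = 128.
Inner input = (K'⊕ipad) ∥ m → 128 + 271 = 399 bytes.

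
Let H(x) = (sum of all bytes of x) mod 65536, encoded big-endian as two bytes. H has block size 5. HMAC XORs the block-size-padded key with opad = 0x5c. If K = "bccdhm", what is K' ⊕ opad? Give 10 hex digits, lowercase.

Key "bccdhm" = 62 63 63 64 68 6d is 6 bytes > B = 5, so hash it first: H(key) = 02 61, then zero-pad to 5 bytes: K' = 02 61 00 00 00.
XOR each byte with 0x5c: 02⊕5c=5e, 61⊕5c=3d, 00⊕5c=5c, 00⊕5c=5c, 00⊕5c=5c.

5e3d5c5c5c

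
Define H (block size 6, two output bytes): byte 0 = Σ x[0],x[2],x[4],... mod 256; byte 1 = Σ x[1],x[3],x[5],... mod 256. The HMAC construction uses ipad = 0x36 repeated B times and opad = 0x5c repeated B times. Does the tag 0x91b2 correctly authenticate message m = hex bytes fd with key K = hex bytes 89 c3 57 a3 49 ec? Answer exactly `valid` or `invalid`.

Key hex bytes 89 c3 57 a3 49 ec is exactly B = 6 bytes: K' = 89 c3 57 a3 49 ec.
K' ⊕ ipad = bf f5 61 95 7f da; K' ⊕ opad = d5 9f 0b ff 15 b0.
Inner hash: even-index sum = 668 mod 256 = 156; odd-index sum = 612 mod 256 = 100 → 9c 64.
Outer hash (recomputed tag): even-index sum = 401 mod 256 = 145; odd-index sum = 690 mod 256 = 178 → 91 b2.
Recomputed tag = 91b2; claimed = 91b2 → match.

valid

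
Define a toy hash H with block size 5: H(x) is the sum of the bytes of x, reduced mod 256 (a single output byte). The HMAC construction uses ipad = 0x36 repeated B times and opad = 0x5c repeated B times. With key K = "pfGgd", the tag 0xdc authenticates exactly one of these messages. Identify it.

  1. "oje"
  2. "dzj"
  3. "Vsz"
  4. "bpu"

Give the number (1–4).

Key "pfGgd" = 70 66 47 67 64 is exactly B = 5 bytes: K' = 70 66 47 67 64.
K' ⊕ ipad = 46 50 71 51 52; K' ⊕ opad = 2c 3a 1b 3b 38.
m1: inner = H(46 50 71 51 52 6f 6a 65) = e8; tag = H(2c 3a 1b 3b 38 e8) = dc ← matches
m2: inner = H(46 50 71 51 52 64 7a 6a) = f2; tag = H(2c 3a 1b 3b 38 f2) = e6
m3: inner = H(46 50 71 51 52 56 73 7a) = ed; tag = H(2c 3a 1b 3b 38 ed) = e1
m4: inner = H(46 50 71 51 52 62 70 75) = f1; tag = H(2c 3a 1b 3b 38 f1) = e5

1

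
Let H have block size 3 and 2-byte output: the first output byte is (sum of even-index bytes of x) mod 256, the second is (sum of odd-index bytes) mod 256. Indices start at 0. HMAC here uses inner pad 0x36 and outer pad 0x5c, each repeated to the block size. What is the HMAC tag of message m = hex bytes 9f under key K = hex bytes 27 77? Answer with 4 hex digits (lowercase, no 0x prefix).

Key hex bytes 27 77 is 2 bytes ≤ B = 3; zero-pad to 3 bytes: K' = 27 77 00.
K' ⊕ ipad = 11 41 36.  K' ⊕ opad = 7b 2b 5c.
Inner input = (K'⊕ipad) ∥ m = 11 41 36 ∥ 9f.
Inner hash: even-index sum = 71 mod 256 = 71; odd-index sum = 224 mod 256 = 224 → 47 e0.
Outer input = (K'⊕opad) ∥ inner = 7b 2b 5c ∥ 47 e0.
Outer hash (tag): even-index sum = 439 mod 256 = 183; odd-index sum = 114 mod 256 = 114 → b7 72.

b772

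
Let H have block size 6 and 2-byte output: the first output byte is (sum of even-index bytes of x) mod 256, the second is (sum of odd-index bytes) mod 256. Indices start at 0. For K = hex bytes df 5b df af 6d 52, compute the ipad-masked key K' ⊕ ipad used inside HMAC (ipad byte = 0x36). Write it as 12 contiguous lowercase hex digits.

e96de9995b64

Key hex bytes df 5b df af 6d 52 is exactly B = 6 bytes: K' = df 5b df af 6d 52.
XOR each byte with 0x36: df⊕36=e9, 5b⊕36=6d, df⊕36=e9, af⊕36=99, 6d⊕36=5b, 52⊕36=64.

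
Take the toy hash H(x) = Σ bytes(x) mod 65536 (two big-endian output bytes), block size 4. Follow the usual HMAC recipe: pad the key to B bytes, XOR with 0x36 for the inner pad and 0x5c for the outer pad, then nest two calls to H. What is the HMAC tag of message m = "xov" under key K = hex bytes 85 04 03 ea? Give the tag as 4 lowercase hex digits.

029c

Key hex bytes 85 04 03 ea is exactly B = 4 bytes: K' = 85 04 03 ea.
K' ⊕ ipad = b3 32 35 dc.  K' ⊕ opad = d9 58 5f b6.
Inner input = (K'⊕ipad) ∥ m = b3 32 35 dc ∥ 78 6f 76.
Inner hash: sum = 179+50+53+220+120+111+118 = 851 → 03 53.
Outer input = (K'⊕opad) ∥ inner = d9 58 5f b6 ∥ 03 53.
Outer hash (tag): sum = 217+88+95+182+3+83 = 668 → 02 9c.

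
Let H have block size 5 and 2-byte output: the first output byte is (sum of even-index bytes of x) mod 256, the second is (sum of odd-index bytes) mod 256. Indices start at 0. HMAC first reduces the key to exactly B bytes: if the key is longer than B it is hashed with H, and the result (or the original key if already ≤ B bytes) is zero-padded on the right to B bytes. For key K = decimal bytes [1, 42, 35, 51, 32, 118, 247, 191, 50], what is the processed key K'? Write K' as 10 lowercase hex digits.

|K| = 9 > B = 5, so first hash the key.
H(K): even-index sum = 365 mod 256 = 109; odd-index sum = 402 mod 256 = 146 → 6d 92.
Zero-pad H(K) = 6d 92 to 5 bytes: K' = 6d 92 00 00 00.

6d92000000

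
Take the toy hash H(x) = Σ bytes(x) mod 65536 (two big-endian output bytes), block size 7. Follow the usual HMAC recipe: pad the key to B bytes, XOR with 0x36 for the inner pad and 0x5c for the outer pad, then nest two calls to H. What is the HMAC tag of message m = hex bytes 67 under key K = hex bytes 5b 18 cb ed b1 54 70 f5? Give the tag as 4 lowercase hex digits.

0339

Key hex bytes 5b 18 cb ed b1 54 70 f5 is 8 bytes > B = 7, so hash it first: H(key) = 04 95, then zero-pad to 7 bytes: K' = 04 95 00 00 00 00 00.
K' ⊕ ipad = 32 a3 36 36 36 36 36.  K' ⊕ opad = 58 c9 5c 5c 5c 5c 5c.
Inner input = (K'⊕ipad) ∥ m = 32 a3 36 36 36 36 36 ∥ 67.
Inner hash: sum = 50+163+54+54+54+54+54+103 = 586 → 02 4a.
Outer input = (K'⊕opad) ∥ inner = 58 c9 5c 5c 5c 5c 5c ∥ 02 4a.
Outer hash (tag): sum = 88+201+92+92+92+92+92+2+74 = 825 → 03 39.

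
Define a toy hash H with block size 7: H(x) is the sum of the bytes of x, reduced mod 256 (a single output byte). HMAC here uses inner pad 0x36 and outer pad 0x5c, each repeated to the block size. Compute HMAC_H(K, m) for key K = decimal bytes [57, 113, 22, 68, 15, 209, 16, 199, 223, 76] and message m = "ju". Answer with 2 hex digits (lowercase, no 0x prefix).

Key decimal bytes [57, 113, 22, 68, 15, 209, 16, 199, 223, 76] = 39 71 16 44 0f d1 10 c7 df 4c is 10 bytes > B = 7, so hash it first: H(key) = e6, then zero-pad to 7 bytes: K' = e6 00 00 00 00 00 00.
K' ⊕ ipad = d0 36 36 36 36 36 36.  K' ⊕ opad = ba 5c 5c 5c 5c 5c 5c.
Inner input = (K'⊕ipad) ∥ m = d0 36 36 36 36 36 36 ∥ 6a 75.
Inner hash: sum = 208+54+54+54+54+54+54+106+117 = 755; mod 256 = 243 → f3.
Outer input = (K'⊕opad) ∥ inner = ba 5c 5c 5c 5c 5c 5c ∥ f3.
Outer hash (tag): sum = 186+92+92+92+92+92+92+243 = 981; mod 256 = 213 → d5.

d5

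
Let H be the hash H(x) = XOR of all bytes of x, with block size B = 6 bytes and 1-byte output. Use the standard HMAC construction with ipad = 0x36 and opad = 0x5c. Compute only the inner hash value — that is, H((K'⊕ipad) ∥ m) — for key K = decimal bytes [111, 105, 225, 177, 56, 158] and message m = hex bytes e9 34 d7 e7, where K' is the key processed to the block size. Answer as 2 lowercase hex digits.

Key decimal bytes [111, 105, 225, 177, 56, 158] = 6f 69 e1 b1 38 9e is exactly B = 6 bytes: K' = 6f 69 e1 b1 38 9e.
K' ⊕ ipad = 59 5f d7 87 0e a8.
Inner input = 59 5f d7 87 0e a8 ∥ e9 34 d7 e7.
Inner hash: XOR 59⊕5f⊕d7⊕87⊕0e⊕a8⊕e9⊕34⊕d7⊕e7 = 1d.

1d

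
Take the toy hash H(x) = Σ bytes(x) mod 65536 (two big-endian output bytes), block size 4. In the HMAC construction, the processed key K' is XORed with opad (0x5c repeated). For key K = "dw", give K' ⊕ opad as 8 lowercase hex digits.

382b5c5c

Key "dw" = 64 77 is 2 bytes ≤ B = 4; zero-pad to 4 bytes: K' = 64 77 00 00.
XOR each byte with 0x5c: 64⊕5c=38, 77⊕5c=2b, 00⊕5c=5c, 00⊕5c=5c.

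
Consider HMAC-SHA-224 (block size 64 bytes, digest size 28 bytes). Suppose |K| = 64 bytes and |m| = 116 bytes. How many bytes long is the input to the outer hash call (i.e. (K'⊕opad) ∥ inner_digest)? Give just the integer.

92

Key is 64 ≤ 64 bytes, zero-padded: |K'| = 64.
Outer input = (K'⊕opad) ∥ H(inner) → 64 + 28 = 92 bytes.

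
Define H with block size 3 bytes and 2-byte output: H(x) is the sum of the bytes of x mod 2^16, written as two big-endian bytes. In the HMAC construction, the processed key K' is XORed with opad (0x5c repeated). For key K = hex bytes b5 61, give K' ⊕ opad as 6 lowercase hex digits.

Key hex bytes b5 61 is 2 bytes ≤ B = 3; zero-pad to 3 bytes: K' = b5 61 00.
XOR each byte with 0x5c: b5⊕5c=e9, 61⊕5c=3d, 00⊕5c=5c.

e93d5c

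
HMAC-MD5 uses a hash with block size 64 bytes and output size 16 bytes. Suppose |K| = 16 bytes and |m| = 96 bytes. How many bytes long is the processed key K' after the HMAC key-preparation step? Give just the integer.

Key is 16 ≤ 64 bytes, zero-padded: |K'| = 64.

64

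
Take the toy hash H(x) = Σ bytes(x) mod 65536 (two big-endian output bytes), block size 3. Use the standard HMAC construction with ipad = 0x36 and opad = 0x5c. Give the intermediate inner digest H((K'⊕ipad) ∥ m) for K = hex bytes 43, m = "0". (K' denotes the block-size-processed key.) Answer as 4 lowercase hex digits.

Key hex bytes 43 is 1 byte ≤ B = 3; zero-pad to 3 bytes: K' = 43 00 00.
K' ⊕ ipad = 75 36 36.
Inner input = 75 36 36 ∥ 30.
Inner hash: sum = 117+54+54+48 = 273 → 01 11.

0111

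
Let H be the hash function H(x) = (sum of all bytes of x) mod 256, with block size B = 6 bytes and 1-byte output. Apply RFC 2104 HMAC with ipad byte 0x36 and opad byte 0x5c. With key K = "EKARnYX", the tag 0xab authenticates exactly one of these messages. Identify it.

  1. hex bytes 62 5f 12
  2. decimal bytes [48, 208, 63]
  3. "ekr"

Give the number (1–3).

2

Key "EKARnYX" = 45 4b 41 52 6e 59 58 is 7 bytes > B = 6, so hash it first: H(key) = 42, then zero-pad to 6 bytes: K' = 42 00 00 00 00 00.
K' ⊕ ipad = 74 36 36 36 36 36; K' ⊕ opad = 1e 5c 5c 5c 5c 5c.
m1: inner = H(74 36 36 36 36 36 62 5f 12) = 55; tag = H(1e 5c 5c 5c 5c 5c 55) = 3f
m2: inner = H(74 36 36 36 36 36 30 d0 3f) = c1; tag = H(1e 5c 5c 5c 5c 5c c1) = ab ← matches
m3: inner = H(74 36 36 36 36 36 65 6b 72) = c4; tag = H(1e 5c 5c 5c 5c 5c c4) = ae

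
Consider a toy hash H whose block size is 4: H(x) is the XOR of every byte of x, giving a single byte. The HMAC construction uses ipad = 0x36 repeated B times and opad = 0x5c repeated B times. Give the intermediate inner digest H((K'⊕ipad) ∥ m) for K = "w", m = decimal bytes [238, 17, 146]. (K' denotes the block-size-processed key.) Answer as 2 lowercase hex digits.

Key "w" = 77 is 1 byte ≤ B = 4; zero-pad to 4 bytes: K' = 77 00 00 00.
K' ⊕ ipad = 41 36 36 36.
Inner input = 41 36 36 36 ∥ ee 11 92.
Inner hash: XOR 41⊕36⊕36⊕36⊕ee⊕11⊕92 = 1a.

1a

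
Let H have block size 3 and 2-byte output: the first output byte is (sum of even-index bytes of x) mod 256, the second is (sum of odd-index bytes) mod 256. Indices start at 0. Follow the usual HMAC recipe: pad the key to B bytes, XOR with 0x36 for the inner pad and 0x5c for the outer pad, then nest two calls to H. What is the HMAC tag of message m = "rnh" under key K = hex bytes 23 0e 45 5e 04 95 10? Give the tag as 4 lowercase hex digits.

Key hex bytes 23 0e 45 5e 04 95 10 is 7 bytes > B = 3, so hash it first: H(key) = 7c 01, then zero-pad to 3 bytes: K' = 7c 01 00.
K' ⊕ ipad = 4a 37 36.  K' ⊕ opad = 20 5d 5c.
Inner input = (K'⊕ipad) ∥ m = 4a 37 36 ∥ 72 6e 68.
Inner hash: even-index sum = 238 mod 256 = 238; odd-index sum = 273 mod 256 = 17 → ee 11.
Outer input = (K'⊕opad) ∥ inner = 20 5d 5c ∥ ee 11.
Outer hash (tag): even-index sum = 141 mod 256 = 141; odd-index sum = 331 mod 256 = 75 → 8d 4b.

8d4b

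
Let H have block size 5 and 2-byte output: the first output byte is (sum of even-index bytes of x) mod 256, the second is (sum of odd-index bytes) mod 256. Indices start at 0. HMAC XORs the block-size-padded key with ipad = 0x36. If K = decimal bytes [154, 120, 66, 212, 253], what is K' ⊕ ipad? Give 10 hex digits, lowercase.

ac4e74e2cb

Key decimal bytes [154, 120, 66, 212, 253] = 9a 78 42 d4 fd is exactly B = 5 bytes: K' = 9a 78 42 d4 fd.
XOR each byte with 0x36: 9a⊕36=ac, 78⊕36=4e, 42⊕36=74, d4⊕36=e2, fd⊕36=cb.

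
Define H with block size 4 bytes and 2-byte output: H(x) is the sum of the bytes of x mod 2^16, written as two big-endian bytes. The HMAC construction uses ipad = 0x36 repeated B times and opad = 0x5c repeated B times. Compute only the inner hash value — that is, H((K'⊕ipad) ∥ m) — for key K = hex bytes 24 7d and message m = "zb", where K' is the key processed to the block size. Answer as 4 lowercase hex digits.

01a5

Key hex bytes 24 7d is 2 bytes ≤ B = 4; zero-pad to 4 bytes: K' = 24 7d 00 00.
K' ⊕ ipad = 12 4b 36 36.
Inner input = 12 4b 36 36 ∥ 7a 62.
Inner hash: sum = 18+75+54+54+122+98 = 421 → 01 a5.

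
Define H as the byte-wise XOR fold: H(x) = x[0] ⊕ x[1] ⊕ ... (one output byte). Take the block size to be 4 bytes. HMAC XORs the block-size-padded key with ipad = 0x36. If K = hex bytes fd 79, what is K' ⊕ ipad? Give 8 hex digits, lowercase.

cb4f3636

Key hex bytes fd 79 is 2 bytes ≤ B = 4; zero-pad to 4 bytes: K' = fd 79 00 00.
XOR each byte with 0x36: fd⊕36=cb, 79⊕36=4f, 00⊕36=36, 00⊕36=36.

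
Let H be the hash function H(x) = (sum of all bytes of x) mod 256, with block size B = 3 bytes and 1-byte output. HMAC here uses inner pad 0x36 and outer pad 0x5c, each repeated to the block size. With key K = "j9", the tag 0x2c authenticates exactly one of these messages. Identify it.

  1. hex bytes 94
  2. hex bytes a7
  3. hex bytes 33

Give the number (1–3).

Key "j9" = 6a 39 is 2 bytes ≤ B = 3; zero-pad to 3 bytes: K' = 6a 39 00.
K' ⊕ ipad = 5c 0f 36; K' ⊕ opad = 36 65 5c.
m1: inner = H(5c 0f 36 94) = 35; tag = H(36 65 5c 35) = 2c ← matches
m2: inner = H(5c 0f 36 a7) = 48; tag = H(36 65 5c 48) = 3f
m3: inner = H(5c 0f 36 33) = d4; tag = H(36 65 5c d4) = cb

1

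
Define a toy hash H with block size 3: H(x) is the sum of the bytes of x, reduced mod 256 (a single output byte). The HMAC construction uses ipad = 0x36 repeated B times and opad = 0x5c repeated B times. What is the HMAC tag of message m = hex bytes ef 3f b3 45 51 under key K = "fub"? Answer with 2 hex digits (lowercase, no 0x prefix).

ff

Key "fub" = 66 75 62 is exactly B = 3 bytes: K' = 66 75 62.
K' ⊕ ipad = 50 43 54.  K' ⊕ opad = 3a 29 3e.
Inner input = (K'⊕ipad) ∥ m = 50 43 54 ∥ ef 3f b3 45 51.
Inner hash: sum = 80+67+84+239+63+179+69+81 = 862; mod 256 = 94 → 5e.
Outer input = (K'⊕opad) ∥ inner = 3a 29 3e ∥ 5e.
Outer hash (tag): sum = 58+41+62+94 = 255 → ff.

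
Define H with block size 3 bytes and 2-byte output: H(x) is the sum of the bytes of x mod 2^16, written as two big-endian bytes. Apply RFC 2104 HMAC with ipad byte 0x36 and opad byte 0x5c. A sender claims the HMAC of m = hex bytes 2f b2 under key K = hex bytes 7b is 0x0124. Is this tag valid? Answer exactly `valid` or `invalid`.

invalid

Key hex bytes 7b is 1 byte ≤ B = 3; zero-pad to 3 bytes: K' = 7b 00 00.
K' ⊕ ipad = 4d 36 36; K' ⊕ opad = 27 5c 5c.
Inner hash: sum = 77+54+54+47+178 = 410 → 01 9a.
Outer hash (recomputed tag): sum = 39+92+92+1+154 = 378 → 01 7a.
Recomputed tag = 017a; claimed = 0124 → mismatch.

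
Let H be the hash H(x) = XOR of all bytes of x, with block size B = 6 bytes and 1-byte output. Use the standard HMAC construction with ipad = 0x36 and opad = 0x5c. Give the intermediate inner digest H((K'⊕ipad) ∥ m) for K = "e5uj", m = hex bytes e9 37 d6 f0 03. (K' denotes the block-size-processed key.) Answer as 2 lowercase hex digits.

b4

Key "e5uj" = 65 35 75 6a is 4 bytes ≤ B = 6; zero-pad to 6 bytes: K' = 65 35 75 6a 00 00.
K' ⊕ ipad = 53 03 43 5c 36 36.
Inner input = 53 03 43 5c 36 36 ∥ e9 37 d6 f0 03.
Inner hash: XOR 53⊕03⊕43⊕5c⊕36⊕36⊕e9⊕37⊕d6⊕f0⊕03 = b4.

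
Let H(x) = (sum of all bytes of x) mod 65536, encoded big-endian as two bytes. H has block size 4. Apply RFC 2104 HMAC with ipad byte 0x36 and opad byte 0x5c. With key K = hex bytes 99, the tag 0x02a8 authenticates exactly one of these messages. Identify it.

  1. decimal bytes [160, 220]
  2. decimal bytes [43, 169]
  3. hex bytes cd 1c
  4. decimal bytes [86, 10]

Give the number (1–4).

1

Key hex bytes 99 is 1 byte ≤ B = 4; zero-pad to 4 bytes: K' = 99 00 00 00.
K' ⊕ ipad = af 36 36 36; K' ⊕ opad = c5 5c 5c 5c.
m1: inner = H(af 36 36 36 a0 dc) = 02 cd; tag = H(c5 5c 5c 5c 02 cd) = 02a8 ← matches
m2: inner = H(af 36 36 36 2b a9) = 02 25; tag = H(c5 5c 5c 5c 02 25) = 0200
m3: inner = H(af 36 36 36 cd 1c) = 02 3a; tag = H(c5 5c 5c 5c 02 3a) = 0215
m4: inner = H(af 36 36 36 56 0a) = 01 b1; tag = H(c5 5c 5c 5c 01 b1) = 028b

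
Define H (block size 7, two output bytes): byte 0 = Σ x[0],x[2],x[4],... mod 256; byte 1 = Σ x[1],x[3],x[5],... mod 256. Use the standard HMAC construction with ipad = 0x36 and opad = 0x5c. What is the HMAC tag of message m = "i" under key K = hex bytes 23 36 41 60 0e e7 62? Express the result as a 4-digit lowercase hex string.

Key hex bytes 23 36 41 60 0e e7 62 is exactly B = 7 bytes: K' = 23 36 41 60 0e e7 62.
K' ⊕ ipad = 15 00 77 56 38 d1 54.  K' ⊕ opad = 7f 6a 1d 3c 52 bb 3e.
Inner input = (K'⊕ipad) ∥ m = 15 00 77 56 38 d1 54 ∥ 69.
Inner hash: even-index sum = 280 mod 256 = 24; odd-index sum = 400 mod 256 = 144 → 18 90.
Outer input = (K'⊕opad) ∥ inner = 7f 6a 1d 3c 52 bb 3e ∥ 18 90.
Outer hash (tag): even-index sum = 444 mod 256 = 188; odd-index sum = 377 mod 256 = 121 → bc 79.

bc79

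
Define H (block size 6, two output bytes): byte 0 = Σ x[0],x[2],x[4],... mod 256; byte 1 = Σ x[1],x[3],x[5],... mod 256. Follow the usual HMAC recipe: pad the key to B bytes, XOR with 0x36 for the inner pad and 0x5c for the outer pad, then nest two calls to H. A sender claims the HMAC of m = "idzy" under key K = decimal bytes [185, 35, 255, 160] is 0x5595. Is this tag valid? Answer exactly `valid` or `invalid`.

valid

Key decimal bytes [185, 35, 255, 160] = b9 23 ff a0 is 4 bytes ≤ B = 6; zero-pad to 6 bytes: K' = b9 23 ff a0 00 00.
K' ⊕ ipad = 8f 15 c9 96 36 36; K' ⊕ opad = e5 7f a3 fc 5c 5c.
Inner hash: even-index sum = 625 mod 256 = 113; odd-index sum = 446 mod 256 = 190 → 71 be.
Outer hash (recomputed tag): even-index sum = 597 mod 256 = 85; odd-index sum = 661 mod 256 = 149 → 55 95.
Recomputed tag = 5595; claimed = 5595 → match.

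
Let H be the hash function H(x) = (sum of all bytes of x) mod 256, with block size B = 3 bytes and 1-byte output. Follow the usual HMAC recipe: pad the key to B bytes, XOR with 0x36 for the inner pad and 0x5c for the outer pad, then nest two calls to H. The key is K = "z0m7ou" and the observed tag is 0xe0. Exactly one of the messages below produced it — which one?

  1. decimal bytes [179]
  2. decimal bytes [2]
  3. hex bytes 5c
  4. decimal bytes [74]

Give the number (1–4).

4

Key "z0m7ou" = 7a 30 6d 37 6f 75 is 6 bytes > B = 3, so hash it first: H(key) = 32, then zero-pad to 3 bytes: K' = 32 00 00.
K' ⊕ ipad = 04 36 36; K' ⊕ opad = 6e 5c 5c.
m1: inner = H(04 36 36 b3) = 23; tag = H(6e 5c 5c 23) = 49
m2: inner = H(04 36 36 02) = 72; tag = H(6e 5c 5c 72) = 98
m3: inner = H(04 36 36 5c) = cc; tag = H(6e 5c 5c cc) = f2
m4: inner = H(04 36 36 4a) = ba; tag = H(6e 5c 5c ba) = e0 ← matches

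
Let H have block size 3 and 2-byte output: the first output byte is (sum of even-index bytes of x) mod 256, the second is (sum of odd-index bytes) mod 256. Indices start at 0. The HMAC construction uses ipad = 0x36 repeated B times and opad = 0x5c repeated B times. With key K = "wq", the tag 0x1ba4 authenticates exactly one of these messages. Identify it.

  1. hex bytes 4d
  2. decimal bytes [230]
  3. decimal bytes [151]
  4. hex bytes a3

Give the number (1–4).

1

Key "wq" = 77 71 is 2 bytes ≤ B = 3; zero-pad to 3 bytes: K' = 77 71 00.
K' ⊕ ipad = 41 47 36; K' ⊕ opad = 2b 2d 5c.
m1: inner = H(41 47 36 4d) = 77 94; tag = H(2b 2d 5c 77 94) = 1ba4 ← matches
m2: inner = H(41 47 36 e6) = 77 2d; tag = H(2b 2d 5c 77 2d) = b4a4
m3: inner = H(41 47 36 97) = 77 de; tag = H(2b 2d 5c 77 de) = 65a4
m4: inner = H(41 47 36 a3) = 77 ea; tag = H(2b 2d 5c 77 ea) = 71a4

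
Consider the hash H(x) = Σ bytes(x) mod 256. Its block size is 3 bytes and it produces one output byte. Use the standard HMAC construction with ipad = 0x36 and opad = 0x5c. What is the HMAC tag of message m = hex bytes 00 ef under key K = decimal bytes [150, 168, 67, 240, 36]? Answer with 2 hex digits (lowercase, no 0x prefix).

7f

Key decimal bytes [150, 168, 67, 240, 36] = 96 a8 43 f0 24 is 5 bytes > B = 3, so hash it first: H(key) = 95, then zero-pad to 3 bytes: K' = 95 00 00.
K' ⊕ ipad = a3 36 36.  K' ⊕ opad = c9 5c 5c.
Inner input = (K'⊕ipad) ∥ m = a3 36 36 ∥ 00 ef.
Inner hash: sum = 163+54+54+0+239 = 510; mod 256 = 254 → fe.
Outer input = (K'⊕opad) ∥ inner = c9 5c 5c ∥ fe.
Outer hash (tag): sum = 201+92+92+254 = 639; mod 256 = 127 → 7f.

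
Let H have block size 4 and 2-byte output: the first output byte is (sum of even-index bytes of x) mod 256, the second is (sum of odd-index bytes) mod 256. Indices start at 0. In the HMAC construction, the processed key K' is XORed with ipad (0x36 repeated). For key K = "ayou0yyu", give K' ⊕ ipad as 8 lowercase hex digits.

Key "ayou0yyu" = 61 79 6f 75 30 79 79 75 is 8 bytes > B = 4, so hash it first: H(key) = 79 dc, then zero-pad to 4 bytes: K' = 79 dc 00 00.
XOR each byte with 0x36: 79⊕36=4f, dc⊕36=ea, 00⊕36=36, 00⊕36=36.

4fea3636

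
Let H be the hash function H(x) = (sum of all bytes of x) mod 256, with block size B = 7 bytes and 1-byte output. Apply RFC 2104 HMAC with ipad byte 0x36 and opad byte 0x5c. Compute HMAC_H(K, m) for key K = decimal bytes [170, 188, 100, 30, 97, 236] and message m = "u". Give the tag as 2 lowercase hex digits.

15

Key decimal bytes [170, 188, 100, 30, 97, 236] = aa bc 64 1e 61 ec is 6 bytes ≤ B = 7; zero-pad to 7 bytes: K' = aa bc 64 1e 61 ec 00.
K' ⊕ ipad = 9c 8a 52 28 57 da 36.  K' ⊕ opad = f6 e0 38 42 3d b0 5c.
Inner input = (K'⊕ipad) ∥ m = 9c 8a 52 28 57 da 36 ∥ 75.
Inner hash: sum = 156+138+82+40+87+218+54+117 = 892; mod 256 = 124 → 7c.
Outer input = (K'⊕opad) ∥ inner = f6 e0 38 42 3d b0 5c ∥ 7c.
Outer hash (tag): sum = 246+224+56+66+61+176+92+124 = 1045; mod 256 = 21 → 15.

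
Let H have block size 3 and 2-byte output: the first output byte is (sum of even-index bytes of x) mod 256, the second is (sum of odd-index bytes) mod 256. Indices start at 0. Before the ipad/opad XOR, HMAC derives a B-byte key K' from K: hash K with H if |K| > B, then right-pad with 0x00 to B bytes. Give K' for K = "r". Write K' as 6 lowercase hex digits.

720000

Key "r" = 72 is 1 byte ≤ B = 3; zero-pad to 3 bytes: K' = 72 00 00.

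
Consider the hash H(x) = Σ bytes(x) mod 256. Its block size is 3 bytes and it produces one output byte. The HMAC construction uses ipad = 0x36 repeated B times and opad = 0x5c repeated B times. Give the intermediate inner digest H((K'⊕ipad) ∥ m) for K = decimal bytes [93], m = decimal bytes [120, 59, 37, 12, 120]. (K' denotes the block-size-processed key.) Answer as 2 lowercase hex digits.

Key decimal bytes [93] = 5d is 1 byte ≤ B = 3; zero-pad to 3 bytes: K' = 5d 00 00.
K' ⊕ ipad = 6b 36 36.
Inner input = 6b 36 36 ∥ 78 3b 25 0c 78.
Inner hash: sum = 107+54+54+120+59+37+12+120 = 563; mod 256 = 51 → 33.

33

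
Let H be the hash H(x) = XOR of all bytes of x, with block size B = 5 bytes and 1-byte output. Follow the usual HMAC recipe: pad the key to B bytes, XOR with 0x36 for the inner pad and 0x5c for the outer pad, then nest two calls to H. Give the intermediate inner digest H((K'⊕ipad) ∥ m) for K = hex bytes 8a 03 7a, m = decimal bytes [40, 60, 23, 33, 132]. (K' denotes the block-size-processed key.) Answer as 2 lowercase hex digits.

63

Key hex bytes 8a 03 7a is 3 bytes ≤ B = 5; zero-pad to 5 bytes: K' = 8a 03 7a 00 00.
K' ⊕ ipad = bc 35 4c 36 36.
Inner input = bc 35 4c 36 36 ∥ 28 3c 17 21 84.
Inner hash: XOR bc⊕35⊕4c⊕36⊕36⊕28⊕3c⊕17⊕21⊕84 = 63.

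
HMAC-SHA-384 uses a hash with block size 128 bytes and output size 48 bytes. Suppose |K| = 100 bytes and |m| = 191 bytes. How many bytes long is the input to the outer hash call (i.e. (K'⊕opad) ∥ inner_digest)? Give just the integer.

176

Key is 100 ≤ 128 bytes, zero-padded: |K'| = 128.
Outer input = (K'⊕opad) ∥ H(inner) → 128 + 48 = 176 bytes.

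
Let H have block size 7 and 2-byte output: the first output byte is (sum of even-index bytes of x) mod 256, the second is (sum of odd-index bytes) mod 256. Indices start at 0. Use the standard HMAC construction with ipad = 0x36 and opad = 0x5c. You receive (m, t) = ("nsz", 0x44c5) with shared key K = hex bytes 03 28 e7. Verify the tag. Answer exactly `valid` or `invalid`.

invalid

Key hex bytes 03 28 e7 is 3 bytes ≤ B = 7; zero-pad to 7 bytes: K' = 03 28 e7 00 00 00 00.
K' ⊕ ipad = 35 1e d1 36 36 36 36; K' ⊕ opad = 5f 74 bb 5c 5c 5c 5c.
Inner hash: even-index sum = 485 mod 256 = 229; odd-index sum = 370 mod 256 = 114 → e5 72.
Outer hash (recomputed tag): even-index sum = 580 mod 256 = 68; odd-index sum = 529 mod 256 = 17 → 44 11.
Recomputed tag = 4411; claimed = 44c5 → mismatch.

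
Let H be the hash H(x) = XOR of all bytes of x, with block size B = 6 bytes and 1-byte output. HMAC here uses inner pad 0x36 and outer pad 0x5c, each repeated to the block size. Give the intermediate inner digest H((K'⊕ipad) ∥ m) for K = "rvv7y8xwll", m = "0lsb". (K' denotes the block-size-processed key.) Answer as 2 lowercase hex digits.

Key "rvv7y8xwll" = 72 76 76 37 79 38 78 77 6c 6c is 10 bytes > B = 6, so hash it first: H(key) = 0b, then zero-pad to 6 bytes: K' = 0b 00 00 00 00 00.
K' ⊕ ipad = 3d 36 36 36 36 36.
Inner input = 3d 36 36 36 36 36 ∥ 30 6c 73 62.
Inner hash: XOR 3d⊕36⊕36⊕36⊕36⊕36⊕30⊕6c⊕73⊕62 = 46.

46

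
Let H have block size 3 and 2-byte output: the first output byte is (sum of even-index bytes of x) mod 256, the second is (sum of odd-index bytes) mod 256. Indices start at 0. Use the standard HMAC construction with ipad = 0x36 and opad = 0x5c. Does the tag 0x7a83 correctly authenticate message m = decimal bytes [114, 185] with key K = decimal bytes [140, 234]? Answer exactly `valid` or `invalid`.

Key decimal bytes [140, 234] = 8c ea is 2 bytes ≤ B = 3; zero-pad to 3 bytes: K' = 8c ea 00.
K' ⊕ ipad = ba dc 36; K' ⊕ opad = d0 b6 5c.
Inner hash: even-index sum = 425 mod 256 = 169; odd-index sum = 334 mod 256 = 78 → a9 4e.
Outer hash (recomputed tag): even-index sum = 378 mod 256 = 122; odd-index sum = 351 mod 256 = 95 → 7a 5f.
Recomputed tag = 7a5f; claimed = 7a83 → mismatch.

invalid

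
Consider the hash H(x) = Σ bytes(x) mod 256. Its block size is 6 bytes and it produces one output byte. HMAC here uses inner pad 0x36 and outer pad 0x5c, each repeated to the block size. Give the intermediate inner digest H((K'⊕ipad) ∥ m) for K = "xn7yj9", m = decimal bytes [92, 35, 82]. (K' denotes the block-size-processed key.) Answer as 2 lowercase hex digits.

32

Key "xn7yj9" = 78 6e 37 79 6a 39 is exactly B = 6 bytes: K' = 78 6e 37 79 6a 39.
K' ⊕ ipad = 4e 58 01 4f 5c 0f.
Inner input = 4e 58 01 4f 5c 0f ∥ 5c 23 52.
Inner hash: sum = 78+88+1+79+92+15+92+35+82 = 562; mod 256 = 50 → 32.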